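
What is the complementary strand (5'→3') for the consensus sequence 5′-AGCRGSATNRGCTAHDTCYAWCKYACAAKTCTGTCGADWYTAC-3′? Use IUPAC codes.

Standard pairs A↔T, G↔C; ambiguity codes pair R↔Y, K↔M, W↔W, S↔S, D↔H, N↔N. Complement (TCGYCSTANYCGATDHAGRTWGMRTGTTMAGACAGCTHWRATG), then reverse for 5'→3'.

5'-GTARWHTCGACAGAMTTGTRMGWTRGAHDTAGCYNATSCYGCT-3'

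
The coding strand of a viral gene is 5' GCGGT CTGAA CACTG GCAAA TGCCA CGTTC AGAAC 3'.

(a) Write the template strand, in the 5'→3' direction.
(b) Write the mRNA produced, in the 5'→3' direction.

(a) The template strand is the reverse complement of the coding strand: complement CGCCAGACTTGTGACCGTTTACGGTGCAAGTCTTG, then reverse.
(b) mRNA matches the coding strand with T→U.

(a) 5'-GTTCTGAACGTGGCATTTGCCAGTGTTCAGACCGC-3'
(b) 5'-GCGGUCUGAACACUGGCAAAUGCCACGUUCAGAAC-3'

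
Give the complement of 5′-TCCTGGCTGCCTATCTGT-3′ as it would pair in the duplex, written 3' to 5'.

3′-AGGACCGACGGATAGACA-5′

Base-pairing A↔T, G↔C gives the complement. The complementary strand is antiparallel, so paired with a 5'→3' strand it runs 3'→5'.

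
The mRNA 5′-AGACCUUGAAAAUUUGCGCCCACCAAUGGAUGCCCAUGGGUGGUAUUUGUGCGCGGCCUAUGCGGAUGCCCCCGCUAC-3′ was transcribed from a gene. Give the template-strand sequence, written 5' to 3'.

5'-GTAGCGGGGGCATCCGCATAGGCCGCGCACAAATACCACCCATGGGCATCCATTGGTGGGCGCAAATTTTCAAGGTCT-3'

Replace U with T to get the coding DNA strand: AGACCTTGAAAATTTGCGCCCACCAATGGATGCCCATGGGTGGTATTTGTGCGCGGCCTATGCGGATGCCCCCGCTAC. The template strand is its reverse complement (complement TCTGGAACTTTTAAACGCGGGTGGTTACCTACGGGTACCCACCATAAACACGCGCCGGATACGCCTACGGGGGCGATG, then reverse).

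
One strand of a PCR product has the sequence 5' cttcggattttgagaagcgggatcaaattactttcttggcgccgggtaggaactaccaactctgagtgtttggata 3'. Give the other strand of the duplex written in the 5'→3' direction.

Pairing A↔T and G↔C gives GAAGCCTAAAACTCTTCGCCCTAGTTTAATGAAAGAACCGCGGCCCATCCTTGATGGTTGAGACTCACAAACCTAT, running 3'→5'. Reverse for the 5'→3' convention.

5'-TATCCAAACACTCAGAGTTGGTAGTTCCTACCCGGCGCCAAGAAAGTAATTTGATCCCGCTTCTCAAAATCCGAAG-3'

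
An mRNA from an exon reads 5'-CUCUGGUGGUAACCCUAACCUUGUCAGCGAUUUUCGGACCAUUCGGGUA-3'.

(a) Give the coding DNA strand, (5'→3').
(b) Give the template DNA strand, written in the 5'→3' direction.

(a) 5′-CTCTGGTGGTAACCCTAACCTTGTCAGCGATTTTCGGACCATTCGGGTA-3′
(b) 5'-TACCCGAATGGTCCGAAAATCGCTGACAAGGTTAGGGTTACCACCAGAG-3'

(a) The coding strand matches the mRNA with U→T.
(b) The template strand is the reverse complement of the coding strand.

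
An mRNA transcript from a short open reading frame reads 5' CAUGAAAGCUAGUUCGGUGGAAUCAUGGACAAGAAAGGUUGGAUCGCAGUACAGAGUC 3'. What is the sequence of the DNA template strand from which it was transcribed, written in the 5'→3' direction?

5'-GACTCTGTACTGCGATCCAACCTTTCTTGTCCATGATTCCACCGAACTAGCTTTCATG-3'

Replace U with T to get the coding DNA strand: CATGAAAGCTAGTTCGGTGGAATCATGGACAAGAAAGGTTGGATCGCAGTACAGAGTC. The template strand is its reverse complement (complement GTACTTTCGATCAAGCCACCTTAGTACCTGTTCTTTCCAACCTAGCGTCATGTCTCAG, then reverse).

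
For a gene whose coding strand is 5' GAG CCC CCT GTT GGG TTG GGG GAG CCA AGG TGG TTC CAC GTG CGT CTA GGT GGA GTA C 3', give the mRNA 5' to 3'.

5′-GAGCCCCCUGUUGGGUUGGGGGAGCCAAGGUGGUUCCACGUGCGUCUAGGUGGAGUAC-3′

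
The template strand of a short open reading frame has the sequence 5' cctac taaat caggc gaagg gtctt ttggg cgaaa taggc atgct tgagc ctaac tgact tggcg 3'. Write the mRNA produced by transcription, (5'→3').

RNA polymerase reads the template 3'→5' and synthesizes mRNA 5'→3' by base-pairing (A→U, T→A, G↔C). The complement of the template is GGATGATTTAGTCCGCTTCCCAGAAAACCCGCTTTATCCGTACGAACTCGGATTGACTGAACCGC; antiparallel, so 5'→3' the coding strand is CGCCAAGTCAGTTAGGCTCAAGCATGCCTATTTCGCCCAAAAGACCCTTCGCCTGATTTAGTAGG. Replace T with U for the mRNA.

5'-CGCCAAGUCAGUUAGGCUCAAGCAUGCCUAUUUCGCCCAAAAGACCCUUCGCCUGAUUUAGUAGG-3'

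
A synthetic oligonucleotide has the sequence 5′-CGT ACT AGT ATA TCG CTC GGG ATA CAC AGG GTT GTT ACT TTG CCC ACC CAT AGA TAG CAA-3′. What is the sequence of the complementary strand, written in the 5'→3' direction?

5'-TTGCTATCTATGGGTGGGCAAAGTAACAACCCTGTGTATCCCGAGCGATATACTAGTACG-3'

Pairing A↔T and G↔C gives GCATGATCATATAGCGAGCCCTATGTGTCCCAACAATGAAACGGGTGGGTATCTATCGTT, running 3'→5'. Reverse for the 5'→3' convention.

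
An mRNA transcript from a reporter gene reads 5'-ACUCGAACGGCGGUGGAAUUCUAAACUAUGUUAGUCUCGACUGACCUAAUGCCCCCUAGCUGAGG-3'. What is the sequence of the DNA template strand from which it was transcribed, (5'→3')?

5′-CCTCAGCTAGGGGGCATTAGGTCAGTCGAGACTAACATAGTTTAGAATTCCACCGCCGTTCGAGT-3′

Replace U with T to get the coding DNA strand: ACTCGAACGGCGGTGGAATTCTAAACTATGTTAGTCTCGACTGACCTAATGCCCCCTAGCTGAGG. The template strand is its reverse complement (complement TGAGCTTGCCGCCACCTTAAGATTTGATACAATCAGAGCTGACTGGATTACGGGGGATCGACTCC, then reverse).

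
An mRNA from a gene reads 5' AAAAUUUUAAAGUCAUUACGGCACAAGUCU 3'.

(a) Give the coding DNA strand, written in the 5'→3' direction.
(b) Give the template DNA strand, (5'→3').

(a) The coding strand matches the mRNA with U→T.
(b) The template strand is the reverse complement of the coding strand.

(a) 5'-AAAATTTTAAAGTCATTACGGCACAAGTCT-3'
(b) 5'-AGACTTGTGCCGTAATGACTTTAAAATTTT-3'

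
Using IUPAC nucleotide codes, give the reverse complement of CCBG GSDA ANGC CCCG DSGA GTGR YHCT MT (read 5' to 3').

5'-AKAGDRYCACTCSHCGGGGCNTTHSCCVGG-3'

Standard pairs A↔T, G↔C; ambiguity codes pair R↔Y, M↔K, S↔S, B↔V, D↔H, N↔N. Complement (GGVCCSHTTNCGGGGCHSCTCACYRDGAKA), then reverse for 5'→3'.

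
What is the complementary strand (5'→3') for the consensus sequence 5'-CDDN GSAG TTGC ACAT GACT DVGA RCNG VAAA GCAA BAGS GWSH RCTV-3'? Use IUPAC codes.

Standard pairs A↔T, G↔C; ambiguity codes pair R↔Y, W↔W, S↔S, B↔V, D↔H, N↔N. Complement (GHHNCSTCAACGTGTACTGAHBCTYGNCBTTTCGTTVTCSCWSDYGAB), then reverse for 5'→3'.

5'-BAGYDSWCSCTVTTGCTTTBCNGYTCBHAGTCATGTGCAACTSCNHHG-3'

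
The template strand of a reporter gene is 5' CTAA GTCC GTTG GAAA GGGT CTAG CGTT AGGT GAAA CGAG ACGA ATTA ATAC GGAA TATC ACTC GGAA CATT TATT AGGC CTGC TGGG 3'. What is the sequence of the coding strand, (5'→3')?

5′-CCCAGCAGGCCTAATAAATGTTCCGAGTGATATTCCGTATTAATTCGTCTCGTTTCACCTAACGCTAGACCCTTTCCAACGGACTTAG-3′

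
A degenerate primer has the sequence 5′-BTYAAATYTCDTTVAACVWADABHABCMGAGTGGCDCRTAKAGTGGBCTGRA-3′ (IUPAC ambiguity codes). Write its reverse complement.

5'-TYCAGVCCACTMTAYGHGCCACTCKGVTDVTHTWBGTTBAAHGARATTTRAV-3'

Standard pairs A↔T, G↔C; ambiguity codes pair R↔Y, M↔K, W↔W, B↔V, D↔H. Complement (VARTTTARAGHAABTTGBWTHTVDTVGKCTCACCGHGYATMTCACCVGACYT), then reverse for 5'→3'.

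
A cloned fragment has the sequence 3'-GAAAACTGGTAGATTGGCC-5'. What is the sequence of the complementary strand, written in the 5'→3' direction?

The strand is given 3'→5', so its complement runs 5'→3' in the same left-to-right order: pair each base A↔T, G↔C.

5'-CTTTTGACCATCTAACCGG-3'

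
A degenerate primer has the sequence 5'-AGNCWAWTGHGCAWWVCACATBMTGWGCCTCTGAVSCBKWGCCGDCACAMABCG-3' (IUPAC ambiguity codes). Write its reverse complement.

Standard pairs A↔T, G↔C; ambiguity codes pair M↔K, W↔W, S↔S, B↔V, D↔H, N↔N. Complement (TCNGWTWACDCGTWWBGTGTAVKACWCGGAGACTBSGVMWCGGCHGTGTKTVGC), then reverse for 5'→3'.

5'-CGVTKTGTGHCGGCWMVGSBTCAGAGGCWCAKVATGTGBWWTGCDCAWTWGNCT-3'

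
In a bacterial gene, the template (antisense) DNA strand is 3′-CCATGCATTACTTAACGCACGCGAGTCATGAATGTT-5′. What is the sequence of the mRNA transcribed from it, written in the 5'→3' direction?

Reading the template 3'→5' as shown, RNA polymerase pairs each base (A→U, T→A, G↔C) to build mRNA 5'→3' directly.

5'-GGUACGUAAUGAAUUGCGUGCGCUCAGUACUUACAA-3'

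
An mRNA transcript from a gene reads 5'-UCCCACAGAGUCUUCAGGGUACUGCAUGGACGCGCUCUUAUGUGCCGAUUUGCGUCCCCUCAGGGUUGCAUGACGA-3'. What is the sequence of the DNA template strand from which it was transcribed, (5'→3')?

5'-TCGTCATGCAACCCTGAGGGGACGCAAATCGGCACATAAGAGCGCGTCCATGCAGTACCCTGAAGACTCTGTGGGA-3'

Replace U with T to get the coding DNA strand: TCCCACAGAGTCTTCAGGGTACTGCATGGACGCGCTCTTATGTGCCGATTTGCGTCCCCTCAGGGTTGCATGACGA. The template strand is its reverse complement (complement AGGGTGTCTCAGAAGTCCCATGACGTACCTGCGCGAGAATACACGGCTAAACGCAGGGGAGTCCCAACGTACTGCT, then reverse).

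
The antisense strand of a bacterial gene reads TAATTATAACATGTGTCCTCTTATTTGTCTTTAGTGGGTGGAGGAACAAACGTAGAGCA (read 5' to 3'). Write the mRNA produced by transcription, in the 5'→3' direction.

5'-UGCUCUACGUUUGUUCCUCCACCCACUAAAGACAAAUAAGAGGACACAUGUUAUAAUUA-3'

RNA polymerase reads the template 3'→5' and synthesizes mRNA 5'→3' by base-pairing (A→U, T→A, G↔C). The complement of the template is ATTAATATTGTACACAGGAGAATAAACAGAAATCACCCACCTCCTTGTTTGCATCTCGT; antiparallel, so 5'→3' the coding strand is TGCTCTACGTTTGTTCCTCCACCCACTAAAGACAAATAAGAGGACACATGTTATAATTA. Replace T with U for the mRNA.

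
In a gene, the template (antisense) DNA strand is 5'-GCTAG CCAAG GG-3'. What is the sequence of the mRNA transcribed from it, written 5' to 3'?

5'-CCCUUGGCUAGC-3'

RNA polymerase reads the template 3'→5' and synthesizes mRNA 5'→3' by base-pairing (A→U, T→A, G↔C). The complement of the template is CGATCGGTTCCC; antiparallel, so 5'→3' the coding strand is CCCTTGGCTAGC. Replace T with U for the mRNA.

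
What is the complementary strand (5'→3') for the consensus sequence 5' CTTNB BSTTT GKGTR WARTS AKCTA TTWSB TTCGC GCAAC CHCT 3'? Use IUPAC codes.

Standard pairs A↔T, G↔C; ambiguity codes pair R↔Y, K↔M, W↔W, S↔S, B↔V, H↔D, N↔N. Complement (GAANVVSAAACMCAYWTYASTMGATAAWSVAAGCGCGTTGGDGA), then reverse for 5'→3'.

5'-AGDGGTTGCGCGAAVSWAATAGMTSAYTWYACMCAAASVVNAAG-3'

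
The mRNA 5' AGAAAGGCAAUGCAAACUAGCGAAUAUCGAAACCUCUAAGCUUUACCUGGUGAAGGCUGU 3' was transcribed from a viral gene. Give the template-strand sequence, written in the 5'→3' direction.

Replace U with T to get the coding DNA strand: AGAAAGGCAATGCAAACTAGCGAATATCGAAACCTCTAAGCTTTACCTGGTGAAGGCTGT. The template strand is its reverse complement (complement TCTTTCCGTTACGTTTGATCGCTTATAGCTTTGGAGATTCGAAATGGACCACTTCCGACA, then reverse).

5'-ACAGCCTTCACCAGGTAAAGCTTAGAGGTTTCGATATTCGCTAGTTTGCATTGCCTTTCT-3'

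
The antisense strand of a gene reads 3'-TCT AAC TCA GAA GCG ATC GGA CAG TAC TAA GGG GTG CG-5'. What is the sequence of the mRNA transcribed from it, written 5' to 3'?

Reading the template 3'→5' as shown, RNA polymerase pairs each base (A→U, T→A, G↔C) to build mRNA 5'→3' directly.

5'-AGAUUGAGUCUUCGCUAGCCUGUCAUGAUUCCCCACGC-3'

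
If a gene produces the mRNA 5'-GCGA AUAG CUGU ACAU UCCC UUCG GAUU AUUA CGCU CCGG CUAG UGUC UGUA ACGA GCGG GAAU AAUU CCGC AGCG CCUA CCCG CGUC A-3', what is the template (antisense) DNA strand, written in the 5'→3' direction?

Replace U with T to get the coding DNA strand: GCGAATAGCTGTACATTCCCTTCGGATTATTACGCTCCGGCTAGTGTCTGTAACGAGCGGGAATAATTCCGCAGCGCCTACCCGCGTCA. The template strand is its reverse complement (complement CGCTTATCGACATGTAAGGGAAGCCTAATAATGCGAGGCCGATCACAGACATTGCTCGCCCTTATTAAGGCGTCGCGGATGGGCGCAGT, then reverse).

5'-TGACGCGGGTAGGCGCTGCGGAATTATTCCCGCTCGTTACAGACACTAGCCGGAGCGTAATAATCCGAAGGGAATGTACAGCTATTCGC-3'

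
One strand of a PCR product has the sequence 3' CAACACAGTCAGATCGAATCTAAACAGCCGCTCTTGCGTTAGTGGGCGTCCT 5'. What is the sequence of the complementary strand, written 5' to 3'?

The strand is given 3'→5', so its complement runs 5'→3' in the same left-to-right order: pair each base A↔T, G↔C.

5'-GTTGTGTCAGTCTAGCTTAGATTTGTCGGCGAGAACGCAATCACCCGCAGGA-3'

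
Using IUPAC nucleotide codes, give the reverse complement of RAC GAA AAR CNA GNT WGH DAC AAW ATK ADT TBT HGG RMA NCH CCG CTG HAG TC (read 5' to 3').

5'-GACTDCAGCGGDGNTKYCCDAVAAHTMATWTTGTHDCWANCTNGYTTTTCGTY-3'

Standard pairs A↔T, G↔C; ambiguity codes pair R↔Y, M↔K, W↔W, B↔V, D↔H, N↔N. Complement (YTGCTTTTYGNTCNAWCDHTGTTWTAMTHAAVADCCYKTNGDGGCGACDTCAG), then reverse for 5'→3'.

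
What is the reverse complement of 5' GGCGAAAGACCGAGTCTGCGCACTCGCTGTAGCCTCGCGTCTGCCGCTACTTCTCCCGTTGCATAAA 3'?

5'-TTTATGCAACGGGAGAAGTAGCGGCAGACGCGAGGCTACAGCGAGTGCGCAGACTCGGTCTTTCGCC-3'

Reading the sequence 3'→5' and pairing each base (A↔T, G↔C) gives the reverse complement directly.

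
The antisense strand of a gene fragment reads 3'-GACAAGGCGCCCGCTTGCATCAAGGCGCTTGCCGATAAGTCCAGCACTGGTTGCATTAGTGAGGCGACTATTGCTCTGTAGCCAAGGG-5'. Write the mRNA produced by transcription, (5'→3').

5'-CUGUUCCGCGGGCGAACGUAGUUCCGCGAACGGCUAUUCAGGUCGUGACCAACGUAAUCACUCCGCUGAUAACGAGACAUCGGUUCCC-3'

Reading the template 3'→5' as shown, RNA polymerase pairs each base (A→U, T→A, G↔C) to build mRNA 5'→3' directly.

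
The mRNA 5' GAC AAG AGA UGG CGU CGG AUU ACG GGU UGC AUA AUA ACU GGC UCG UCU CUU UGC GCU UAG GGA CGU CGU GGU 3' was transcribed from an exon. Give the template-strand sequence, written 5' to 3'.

Replace U with T to get the coding DNA strand: GACAAGAGATGGCGTCGGATTACGGGTTGCATAATAACTGGCTCGTCTCTTTGCGCTTAGGGACGTCGTGGT. The template strand is its reverse complement (complement CTGTTCTCTACCGCAGCCTAATGCCCAACGTATTATTGACCGAGCAGAGAAACGCGAATCCCTGCAGCACCA, then reverse).

5'-ACCACGACGTCCCTAAGCGCAAAGAGACGAGCCAGTTATTATGCAACCCGTAATCCGACGCCATCTCTTGTC-3'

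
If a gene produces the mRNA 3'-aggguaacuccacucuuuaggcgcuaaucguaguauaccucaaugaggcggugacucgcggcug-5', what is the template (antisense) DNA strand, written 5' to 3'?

5'-TCCCATTGAGGTGAGAAATCCGCGATTAGCATCATATGGAGTTACTCCGCCACTGAGCGCCGAC-3'

Written 5'→3' the mRNA is GUCGGCGCUCAGUGGCGGAGUAACUCCAUAUGAUGCUAAUCGCGGAUUUCUCACCUCAAUGGGA, so the coding DNA strand is GTCGGCGCTCAGTGGCGGAGTAACTCCATATGATGCTAATCGCGGATTTCTCACCTCAATGGGA. The template is its reverse complement.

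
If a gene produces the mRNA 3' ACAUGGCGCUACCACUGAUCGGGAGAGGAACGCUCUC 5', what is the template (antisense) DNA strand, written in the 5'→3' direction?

Written 5'→3' the mRNA is CUCUCGCAAGGAGAGGGCUAGUCACCAUCGCGGUACA, so the coding DNA strand is CTCTCGCAAGGAGAGGGCTAGTCACCATCGCGGTACA. The template is its reverse complement.

5'-TGTACCGCGATGGTGACTAGCCCTCTCCTTGCGAGAG-3'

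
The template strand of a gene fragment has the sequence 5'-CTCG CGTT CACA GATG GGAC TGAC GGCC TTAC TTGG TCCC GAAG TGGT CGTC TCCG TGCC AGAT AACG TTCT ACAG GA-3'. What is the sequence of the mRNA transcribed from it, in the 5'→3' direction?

RNA polymerase reads the template 3'→5' and synthesizes mRNA 5'→3' by base-pairing (A→U, T→A, G↔C). The complement of the template is GAGCGCAAGTGTCTACCCTGACTGCCGGAATGAACCAGGGCTTCACCAGCAGAGGCACGGTCTATTGCAAGATGTCCT; antiparallel, so 5'→3' the coding strand is TCCTGTAGAACGTTATCTGGCACGGAGACGACCACTTCGGGACCAAGTAAGGCCGTCAGTCCCATCTGTGAACGCGAG. Replace T with U for the mRNA.

5'-UCCUGUAGAACGUUAUCUGGCACGGAGACGACCACUUCGGGACCAAGUAAGGCCGUCAGUCCCAUCUGUGAACGCGAG-3'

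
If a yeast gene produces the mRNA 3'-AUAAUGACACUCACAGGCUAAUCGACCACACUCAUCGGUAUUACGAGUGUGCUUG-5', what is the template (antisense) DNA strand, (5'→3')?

Written 5'→3' the mRNA is GUUCGUGUGAGCAUUAUGGCUACUCACACCAGCUAAUCGGACACUCACAGUAAUA, so the coding DNA strand is GTTCGTGTGAGCATTATGGCTACTCACACCAGCTAATCGGACACTCACAGTAATA. The template is its reverse complement.

5'-TATTACTGTGAGTGTCCGATTAGCTGGTGTGAGTAGCCATAATGCTCACACGAAC-3'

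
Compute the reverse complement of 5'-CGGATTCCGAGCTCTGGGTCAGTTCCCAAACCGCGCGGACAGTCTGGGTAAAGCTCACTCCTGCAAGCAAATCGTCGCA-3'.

5'-TGCGACGATTTGCTTGCAGGAGTGAGCTTTACCCAGACTGTCCGCGCGGTTTGGGAACTGACCCAGAGCTCGGAATCCG-3'

Reading the sequence 3'→5' and pairing each base (A↔T, G↔C) gives the reverse complement directly.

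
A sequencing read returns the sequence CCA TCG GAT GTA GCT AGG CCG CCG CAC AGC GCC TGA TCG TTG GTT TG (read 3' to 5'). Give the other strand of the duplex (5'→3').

The strand is given 3'→5', so its complement runs 5'→3' in the same left-to-right order: pair each base A↔T, G↔C.

5'-GGTAGCCTACATCGATCCGGCGGCGTGTCGCGGACTAGCAACCAAAC-3'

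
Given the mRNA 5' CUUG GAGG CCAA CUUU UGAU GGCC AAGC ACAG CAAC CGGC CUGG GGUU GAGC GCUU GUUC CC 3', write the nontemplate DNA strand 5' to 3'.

The coding DNA strand has the same 5'→3' sequence as the mRNA with U replaced by T.

5'-CTTGGAGGCCAACTTTTGATGGCCAAGCACAGCAACCGGCCTGGGGTTGAGCGCTTGTTCCC-3'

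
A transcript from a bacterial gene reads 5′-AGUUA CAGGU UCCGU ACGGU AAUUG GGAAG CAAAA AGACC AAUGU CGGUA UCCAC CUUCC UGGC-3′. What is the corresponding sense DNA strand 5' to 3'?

5'-AGTTACAGGTTCCGTACGGTAATTGGGAAGCAAAAAGACCAATGTCGGTATCCACCTTCCTGGC-3'

The coding DNA strand has the same 5'→3' sequence as the mRNA with U replaced by T.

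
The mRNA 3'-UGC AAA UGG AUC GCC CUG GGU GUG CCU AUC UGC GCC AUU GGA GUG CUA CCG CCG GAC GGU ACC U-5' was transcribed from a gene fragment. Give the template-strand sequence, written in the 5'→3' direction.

Written 5'→3' the mRNA is UCCAUGGCAGGCCGCCAUCGUGAGGUUACCGCGUCUAUCCGUGUGGGUCCCGCUAGGUAAACGU, so the coding DNA strand is TCCATGGCAGGCCGCCATCGTGAGGTTACCGCGTCTATCCGTGTGGGTCCCGCTAGGTAAACGT. The template is its reverse complement.

5′-ACGTTTACCTAGCGGGACCCACACGGATAGACGCGGTAACCTCACGATGGCGGCCTGCCATGGA-3′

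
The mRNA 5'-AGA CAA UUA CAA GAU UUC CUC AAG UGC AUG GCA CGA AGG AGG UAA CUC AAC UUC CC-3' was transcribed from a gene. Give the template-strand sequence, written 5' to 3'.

Replace U with T to get the coding DNA strand: AGACAATTACAAGATTTCCTCAAGTGCATGGCACGAAGGAGGTAACTCAACTTCCC. The template strand is its reverse complement (complement TCTGTTAATGTTCTAAAGGAGTTCACGTACCGTGCTTCCTCCATTGAGTTGAAGGG, then reverse).

5'-GGGAAGTTGAGTTACCTCCTTCGTGCCATGCACTTGAGGAAATCTTGTAATTGTCT-3'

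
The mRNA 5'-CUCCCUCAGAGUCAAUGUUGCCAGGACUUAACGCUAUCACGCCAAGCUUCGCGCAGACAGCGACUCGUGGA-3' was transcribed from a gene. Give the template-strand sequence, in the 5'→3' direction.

5′-TCCACGAGTCGCTGTCTGCGCGAAGCTTGGCGTGATAGCGTTAAGTCCTGGCAACATTGACTCTGAGGGAG-3′

Replace U with T to get the coding DNA strand: CTCCCTCAGAGTCAATGTTGCCAGGACTTAACGCTATCACGCCAAGCTTCGCGCAGACAGCGACTCGTGGA. The template strand is its reverse complement (complement GAGGGAGTCTCAGTTACAACGGTCCTGAATTGCGATAGTGCGGTTCGAAGCGCGTCTGTCGCTGAGCACCT, then reverse).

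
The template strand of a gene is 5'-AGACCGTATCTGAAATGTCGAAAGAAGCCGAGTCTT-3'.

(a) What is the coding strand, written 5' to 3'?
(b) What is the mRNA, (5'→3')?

(a) 5′-AAGACTCGGCTTCTTTCGACATTTCAGATACGGTCT-3′
(b) 5'-AAGACUCGGCUUCUUUCGACAUUUCAGAUACGGUCU-3'

(a) The coding strand is the reverse complement of the template: complement TCTGGCATAGACTTTACAGCTTTCTTCGGCTCAGAA, then reverse.
(b) mRNA has the coding-strand sequence with T→U.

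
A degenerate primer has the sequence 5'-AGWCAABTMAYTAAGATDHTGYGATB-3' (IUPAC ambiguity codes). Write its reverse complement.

5'-VATCRCADHATCTTARTKAVTTGWCT-3'

Standard pairs A↔T, G↔C; ambiguity codes pair Y↔R, M↔K, W↔W, B↔V, D↔H. Complement (TCWGTTVAKTRATTCTAHDACRCTAV), then reverse for 5'→3'.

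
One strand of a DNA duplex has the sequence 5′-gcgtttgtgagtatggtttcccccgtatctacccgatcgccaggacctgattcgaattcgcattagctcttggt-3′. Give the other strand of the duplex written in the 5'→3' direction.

5'-ACCAAGAGCTAATGCGAATTCGAATCAGGTCCTGGCGATCGGGTAGATACGGGGGAAACCATACTCACAAACGC-3'

Pairing A↔T and G↔C gives CGCAAACACTCATACCAAAGGGGGCATAGATGGGCTAGCGGTCCTGGACTAAGCTTAAGCGTAATCGAGAACCA, running 3'→5'. Reverse for the 5'→3' convention.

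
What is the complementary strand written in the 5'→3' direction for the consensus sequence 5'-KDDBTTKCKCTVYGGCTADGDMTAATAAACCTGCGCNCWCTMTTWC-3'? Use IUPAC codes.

Standard pairs A↔T, G↔C; ambiguity codes pair Y↔R, M↔K, W↔W, B↔V, D↔H, N↔N. Complement (MHHVAAMGMGABRCCGATHCHKATTATTTGGACGCGNGWGAKAAWG), then reverse for 5'→3'.

5'-GWAAKAGWGNGCGCAGGTTTATTAKHCHTAGCCRBAGMGMAAVHHM-3'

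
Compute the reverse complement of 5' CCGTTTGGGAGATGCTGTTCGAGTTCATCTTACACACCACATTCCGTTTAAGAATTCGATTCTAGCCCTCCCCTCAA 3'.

5'-TTGAGGGGAGGGCTAGAATCGAATTCTTAAACGGAATGTGGTGTGTAAGATGAACTCGAACAGCATCTCCCAAACGG-3'

Complement each base (A↔T, G↔C): GGCAAACCCTCTACGACAAGCTCAAGTAGAATGTGTGGTGTAAGGCAAATTCTTAAGCTAAGATCGGGAGGGGAGTT. Then reverse.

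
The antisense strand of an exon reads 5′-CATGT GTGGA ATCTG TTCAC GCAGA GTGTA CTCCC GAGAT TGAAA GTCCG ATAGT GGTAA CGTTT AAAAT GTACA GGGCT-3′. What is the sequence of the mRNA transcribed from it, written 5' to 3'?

The mRNA has the sequence of the coding strand (reverse complement of the template) with T→U. Reverse complement of CATGTGTGGAATCTGTTCACGCAGAGTGTACTCCCGAGATTGAAAGTCCGATAGTGGTAACGTTTAAAATGTACAGGGCT is AGCCCTGTACATTTTAAACGTTACCACTATCGGACTTTCAATCTCGGGAGTACACTCTGCGTGAACAGATTCCACACATG; then T→U.

5'-AGCCCUGUACAUUUUAAACGUUACCACUAUCGGACUUUCAAUCUCGGGAGUACACUCUGCGUGAACAGAUUCCACACAUG-3'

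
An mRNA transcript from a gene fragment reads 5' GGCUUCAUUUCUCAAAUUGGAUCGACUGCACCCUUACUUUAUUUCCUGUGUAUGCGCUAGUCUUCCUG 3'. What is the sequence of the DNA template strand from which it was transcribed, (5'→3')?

Replace U with T to get the coding DNA strand: GGCTTCATTTCTCAAATTGGATCGACTGCACCCTTACTTTATTTCCTGTGTATGCGCTAGTCTTCCTG. The template strand is its reverse complement (complement CCGAAGTAAAGAGTTTAACCTAGCTGACGTGGGAATGAAATAAAGGACACATACGCGATCAGAAGGAC, then reverse).

5'-CAGGAAGACTAGCGCATACACAGGAAATAAAGTAAGGGTGCAGTCGATCCAATTTGAGAAATGAAGCC-3'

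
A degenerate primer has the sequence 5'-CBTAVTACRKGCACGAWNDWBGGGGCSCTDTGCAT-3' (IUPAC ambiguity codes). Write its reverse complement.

5′-ATGCAHAGSGCCCCVWHNWTCGTGCMYGTABTAVG-3′

Standard pairs A↔T, G↔C; ambiguity codes pair R↔Y, K↔M, W↔W, S↔S, B↔V, D↔H, N↔N. Complement (GVATBATGYMCGTGCTWNHWVCCCCGSGAHACGTA), then reverse for 5'→3'.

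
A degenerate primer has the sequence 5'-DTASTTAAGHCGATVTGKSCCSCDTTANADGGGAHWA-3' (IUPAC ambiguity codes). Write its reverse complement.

Standard pairs A↔T, G↔C; ambiguity codes pair K↔M, W↔W, S↔S, D↔H, V↔B, N↔N. Complement (HATSAATTCDGCTABACMSGGSGHAATNTHCCCTDWT), then reverse for 5'→3'.

5'-TWDTCCCHTNTAAHGSGGSMCABATCGDCTTAASTAH-3'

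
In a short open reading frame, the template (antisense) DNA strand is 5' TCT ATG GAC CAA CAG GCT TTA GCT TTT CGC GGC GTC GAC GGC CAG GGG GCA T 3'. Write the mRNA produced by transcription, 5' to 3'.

5'-AUGCCCCCUGGCCGUCGACGCCGCGAAAAGCUAAAGCCUGUUGGUCCAUAGA-3'

RNA polymerase reads the template 3'→5' and synthesizes mRNA 5'→3' by base-pairing (A→U, T→A, G↔C). The complement of the template is AGATACCTGGTTGTCCGAAATCGAAAAGCGCCGCAGCTGCCGGTCCCCCGTA; antiparallel, so 5'→3' the coding strand is ATGCCCCCTGGCCGTCGACGCCGCGAAAAGCTAAAGCCTGTTGGTCCATAGA. Replace T with U for the mRNA.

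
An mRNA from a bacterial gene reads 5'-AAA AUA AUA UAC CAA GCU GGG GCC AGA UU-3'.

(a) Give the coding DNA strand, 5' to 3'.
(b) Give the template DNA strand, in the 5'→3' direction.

(a) 5'-AAAATAATATACCAAGCTGGGGCCAGATT-3'
(b) 5'-AATCTGGCCCCAGCTTGGTATATTATTTT-3'

(a) The coding strand matches the mRNA with U→T.
(b) The template strand is the reverse complement of the coding strand.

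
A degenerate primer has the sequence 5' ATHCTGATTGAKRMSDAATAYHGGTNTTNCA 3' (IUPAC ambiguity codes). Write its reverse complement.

Standard pairs A↔T, G↔C; ambiguity codes pair R↔Y, M↔K, S↔S, D↔H, N↔N. Complement (TADGACTAACTMYKSHTTATRDCCANAANGT), then reverse for 5'→3'.

5'-TGNAANACCDRTATTHSKYMTCAATCAGDAT-3'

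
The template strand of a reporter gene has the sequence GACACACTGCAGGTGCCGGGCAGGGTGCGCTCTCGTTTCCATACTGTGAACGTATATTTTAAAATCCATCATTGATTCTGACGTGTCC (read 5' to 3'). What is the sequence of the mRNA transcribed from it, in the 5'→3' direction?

5'-GGACACGUCAGAAUCAAUGAUGGAUUUUAAAAUAUACGUUCACAGUAUGGAAACGAGAGCGCACCCUGCCCGGCACCUGCAGUGUGUC-3'

RNA polymerase reads the template 3'→5' and synthesizes mRNA 5'→3' by base-pairing (A→U, T→A, G↔C). The complement of the template is CTGTGTGACGTCCACGGCCCGTCCCACGCGAGAGCAAAGGTATGACACTTGCATATAAAATTTTAGGTAGTAACTAAGACTGCACAGG; antiparallel, so 5'→3' the coding strand is GGACACGTCAGAATCAATGATGGATTTTAAAATATACGTTCACAGTATGGAAACGAGAGCGCACCCTGCCCGGCACCTGCAGTGTGTC. Replace T with U for the mRNA.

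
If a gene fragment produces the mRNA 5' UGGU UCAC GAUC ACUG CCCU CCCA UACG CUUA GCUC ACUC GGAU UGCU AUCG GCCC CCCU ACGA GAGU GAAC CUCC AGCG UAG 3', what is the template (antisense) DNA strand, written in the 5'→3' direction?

Replace U with T to get the coding DNA strand: TGGTTCACGATCACTGCCCTCCCATACGCTTAGCTCACTCGGATTGCTATCGGCCCCCCTACGAGAGTGAACCTCCAGCGTAG. The template strand is its reverse complement (complement ACCAAGTGCTAGTGACGGGAGGGTATGCGAATCGAGTGAGCCTAACGATAGCCGGGGGGATGCTCTCACTTGGAGGTCGCATC, then reverse).

5'-CTACGCTGGAGGTTCACTCTCGTAGGGGGGCCGATAGCAATCCGAGTGAGCTAAGCGTATGGGAGGGCAGTGATCGTGAACCA-3'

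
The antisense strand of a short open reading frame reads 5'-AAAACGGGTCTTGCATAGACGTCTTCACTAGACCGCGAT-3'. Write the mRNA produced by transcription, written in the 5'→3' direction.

RNA polymerase reads the template 3'→5' and synthesizes mRNA 5'→3' by base-pairing (A→U, T→A, G↔C). The complement of the template is TTTTGCCCAGAACGTATCTGCAGAAGTGATCTGGCGCTA; antiparallel, so 5'→3' the coding strand is ATCGCGGTCTAGTGAAGACGTCTATGCAAGACCCGTTTT. Replace T with U for the mRNA.

5'-AUCGCGGUCUAGUGAAGACGUCUAUGCAAGACCCGUUUU-3'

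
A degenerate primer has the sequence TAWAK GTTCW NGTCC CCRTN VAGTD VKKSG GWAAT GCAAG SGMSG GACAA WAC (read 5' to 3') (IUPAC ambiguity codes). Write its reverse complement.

5'-GTWTTGTCCSKCSCTTGCATTWCCSMMBHACTBNAYGGGGACNWGAACMTWTA-3'

Standard pairs A↔T, G↔C; ambiguity codes pair R↔Y, M↔K, W↔W, S↔S, D↔H, V↔B, N↔N. Complement (ATWTMCAAGWNCAGGGGYANBTCAHBMMSCCWTTACGTTCSCKSCCTGTTWTG), then reverse for 5'→3'.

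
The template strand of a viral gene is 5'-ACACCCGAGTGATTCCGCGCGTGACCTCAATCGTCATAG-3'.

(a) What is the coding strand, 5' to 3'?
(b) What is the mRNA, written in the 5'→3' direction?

(a) 5'-CTATGACGATTGAGGTCACGCGCGGAATCACTCGGGTGT-3'
(b) 5′-CUAUGACGAUUGAGGUCACGCGCGGAAUCACUCGGGUGU-3′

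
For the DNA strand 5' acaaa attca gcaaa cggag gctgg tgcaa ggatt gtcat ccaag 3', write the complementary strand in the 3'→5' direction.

3′-TGTTTTAAGTCGTTTGCCTCCGACCACGTTCCTAACAGTAGGTTC-5′

Base-pairing A↔T, G↔C gives the complement. The complementary strand is antiparallel, so paired with a 5'→3' strand it runs 3'→5'.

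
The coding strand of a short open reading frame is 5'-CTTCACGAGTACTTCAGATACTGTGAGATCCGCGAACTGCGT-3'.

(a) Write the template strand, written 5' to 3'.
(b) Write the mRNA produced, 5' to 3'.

(a) 5'-ACGCAGTTCGCGGATCTCACAGTATCTGAAGTACTCGTGAAG-3'
(b) 5'-CUUCACGAGUACUUCAGAUACUGUGAGAUCCGCGAACUGCGU-3'

(a) The template strand is the reverse complement of the coding strand: complement GAAGTGCTCATGAAGTCTATGACACTCTAGGCGCTTGACGCA, then reverse.
(b) mRNA matches the coding strand with T→U.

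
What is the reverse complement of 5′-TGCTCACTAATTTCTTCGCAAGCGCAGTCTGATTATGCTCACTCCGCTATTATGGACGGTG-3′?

Complement each base (A↔T, G↔C): ACGAGTGATTAAAGAAGCGTTCGCGTCAGACTAATACGAGTGAGGCGATAATACCTGCCAC. Then reverse.

5'-CACCGTCCATAATAGCGGAGTGAGCATAATCAGACTGCGCTTGCGAAGAAATTAGTGAGCA-3'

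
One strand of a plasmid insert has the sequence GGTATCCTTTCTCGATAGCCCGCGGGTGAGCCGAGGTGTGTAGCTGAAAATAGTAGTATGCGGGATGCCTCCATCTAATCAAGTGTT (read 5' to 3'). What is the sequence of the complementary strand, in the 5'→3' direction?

5'-AACACTTGATTAGATGGAGGCATCCCGCATACTACTATTTTCAGCTACACACCTCGGCTCACCCGCGGGCTATCGAGAAAGGATACC-3'

Pairing A↔T and G↔C gives CCATAGGAAAGAGCTATCGGGCGCCCACTCGGCTCCACACATCGACTTTTATCATCATACGCCCTACGGAGGTAGATTAGTTCACAA, running 3'→5'. Reverse for the 5'→3' convention.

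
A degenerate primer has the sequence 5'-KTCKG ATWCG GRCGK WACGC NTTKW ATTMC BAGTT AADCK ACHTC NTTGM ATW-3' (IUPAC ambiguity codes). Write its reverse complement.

5'-WATKCAANGADGTMGHTTAACTVGKAATWMAANGCGTWMCGYCCGWATCMGAM-3'

Standard pairs A↔T, G↔C; ambiguity codes pair R↔Y, M↔K, W↔W, B↔V, D↔H, N↔N. Complement (MAGMCTAWGCCYGCMWTGCGNAAMWTAAKGVTCAATTHGMTGDAGNAACKTAW), then reverse for 5'→3'.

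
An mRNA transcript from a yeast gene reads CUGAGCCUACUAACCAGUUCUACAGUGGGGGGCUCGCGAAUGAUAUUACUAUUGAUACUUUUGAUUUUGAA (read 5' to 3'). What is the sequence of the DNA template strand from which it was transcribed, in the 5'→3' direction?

5'-TTCAAAATCAAAAGTATCAATAGTAATATCATTCGCGAGCCCCCCACTGTAGAACTGGTTAGTAGGCTCAG-3'

Replace U with T to get the coding DNA strand: CTGAGCCTACTAACCAGTTCTACAGTGGGGGGCTCGCGAATGATATTACTATTGATACTTTTGATTTTGAA. The template strand is its reverse complement (complement GACTCGGATGATTGGTCAAGATGTCACCCCCCGAGCGCTTACTATAATGATAACTATGAAAACTAAAACTT, then reverse).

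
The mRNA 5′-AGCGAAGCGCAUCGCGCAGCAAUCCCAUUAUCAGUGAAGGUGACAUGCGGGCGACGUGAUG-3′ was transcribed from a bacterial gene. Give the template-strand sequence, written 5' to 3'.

5'-CATCACGTCGCCCGCATGTCACCTTCACTGATAATGGGATTGCTGCGCGATGCGCTTCGCT-3'

Replace U with T to get the coding DNA strand: AGCGAAGCGCATCGCGCAGCAATCCCATTATCAGTGAAGGTGACATGCGGGCGACGTGATG. The template strand is its reverse complement (complement TCGCTTCGCGTAGCGCGTCGTTAGGGTAATAGTCACTTCCACTGTACGCCCGCTGCACTAC, then reverse).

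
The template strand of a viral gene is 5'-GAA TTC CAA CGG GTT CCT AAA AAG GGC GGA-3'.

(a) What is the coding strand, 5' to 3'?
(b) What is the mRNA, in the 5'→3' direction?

(a) The coding strand is the reverse complement of the template: complement CTTAAGGTTGCCCAAGGATTTTTCCCGCCT, then reverse.
(b) mRNA has the coding-strand sequence with T→U.

(a) 5'-TCCGCCCTTTTTAGGAACCCGTTGGAATTC-3'
(b) 5'-UCCGCCCUUUUUAGGAACCCGUUGGAAUUC-3'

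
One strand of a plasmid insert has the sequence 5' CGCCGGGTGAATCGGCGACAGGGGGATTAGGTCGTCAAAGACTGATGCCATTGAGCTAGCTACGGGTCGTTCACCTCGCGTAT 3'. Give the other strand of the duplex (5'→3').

5'-ATACGCGAGGTGAACGACCCGTAGCTAGCTCAATGGCATCAGTCTTTGACGACCTAATCCCCCTGTCGCCGATTCACCCGGCG-3'

The complement of CGCCGGGTGAATCGGCGACAGGGGGATTAGGTCGTCAAAGACTGATGCCATTGAGCTAGCTACGGGTCGTTCACCTCGCGTAT is GCGGCCCACTTAGCCGCTGTCCCCCTAATCCAGCAGTTTCTGACTACGGTAACTCGATCGATGCCCAGCAAGTGGAGCGCATA (A↔T, G↔C). DNA strands are antiparallel, so the complementary strand runs 3'→5'; reversing gives the 5'→3' form.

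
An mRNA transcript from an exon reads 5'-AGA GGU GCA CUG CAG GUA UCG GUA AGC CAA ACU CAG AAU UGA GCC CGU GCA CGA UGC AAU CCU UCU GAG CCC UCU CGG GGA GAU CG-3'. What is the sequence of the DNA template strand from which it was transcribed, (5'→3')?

Replace U with T to get the coding DNA strand: AGAGGTGCACTGCAGGTATCGGTAAGCCAAACTCAGAATTGAGCCCGTGCACGATGCAATCCTTCTGAGCCCTCTCGGGGAGATCG. The template strand is its reverse complement (complement TCTCCACGTGACGTCCATAGCCATTCGGTTTGAGTCTTAACTCGGGCACGTGCTACGTTAGGAAGACTCGGGAGAGCCCCTCTAGC, then reverse).

5'-CGATCTCCCCGAGAGGGCTCAGAAGGATTGCATCGTGCACGGGCTCAATTCTGAGTTTGGCTTACCGATACCTGCAGTGCACCTCT-3'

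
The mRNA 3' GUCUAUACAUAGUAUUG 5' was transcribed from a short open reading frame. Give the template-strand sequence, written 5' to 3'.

5'-CAGATATGTATCATAAC-3'

Written 5'→3' the mRNA is GUUAUGAUACAUAUCUG, so the coding DNA strand is GTTATGATACATATCTG. The template is its reverse complement.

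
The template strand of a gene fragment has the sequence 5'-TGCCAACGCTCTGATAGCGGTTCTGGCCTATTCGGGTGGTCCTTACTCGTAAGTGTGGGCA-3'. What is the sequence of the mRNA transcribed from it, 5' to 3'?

The mRNA has the sequence of the coding strand (reverse complement of the template) with T→U. Reverse complement of TGCCAACGCTCTGATAGCGGTTCTGGCCTATTCGGGTGGTCCTTACTCGTAAGTGTGGGCA is TGCCCACACTTACGAGTAAGGACCACCCGAATAGGCCAGAACCGCTATCAGAGCGTTGGCA; then T→U.

5'-UGCCCACACUUACGAGUAAGGACCACCCGAAUAGGCCAGAACCGCUAUCAGAGCGUUGGCA-3'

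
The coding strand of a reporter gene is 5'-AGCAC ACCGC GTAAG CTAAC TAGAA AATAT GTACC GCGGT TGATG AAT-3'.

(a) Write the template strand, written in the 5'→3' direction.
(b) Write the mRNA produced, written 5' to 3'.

(a) 5'-ATTCATCAACCGCGGTACATATTTTCTAGTTAGCTTACGCGGTGTGCT-3'
(b) 5'-AGCACACCGCGUAAGCUAACUAGAAAAUAUGUACCGCGGUUGAUGAAU-3'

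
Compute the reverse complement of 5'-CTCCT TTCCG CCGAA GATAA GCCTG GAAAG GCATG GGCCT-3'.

Reading the sequence 3'→5' and pairing each base (A↔T, G↔C) gives the reverse complement directly.

5'-AGGCCCATGCCTTTCCAGGCTTATCTTCGGCGGAAAGGAG-3'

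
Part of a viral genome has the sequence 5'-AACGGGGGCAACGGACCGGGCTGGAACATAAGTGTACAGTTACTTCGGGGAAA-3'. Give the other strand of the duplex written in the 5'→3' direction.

The complement of AACGGGGGCAACGGACCGGGCTGGAACATAAGTGTACAGTTACTTCGGGGAAA is TTGCCCCCGTTGCCTGGCCCGACCTTGTATTCACATGTCAATGAAGCCCCTTT (A↔T, G↔C). DNA strands are antiparallel, so the complementary strand runs 3'→5'; reversing gives the 5'→3' form.

5'-TTTCCCCGAAGTAACTGTACACTTATGTTCCAGCCCGGTCCGTTGCCCCCGTT-3'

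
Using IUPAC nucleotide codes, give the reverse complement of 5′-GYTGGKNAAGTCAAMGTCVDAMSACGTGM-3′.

Standard pairs A↔T, G↔C; ambiguity codes pair Y↔R, M↔K, S↔S, D↔H, V↔B, N↔N. Complement (CRACCMNTTCAGTTKCAGBHTKSTGCACK), then reverse for 5'→3'.

5'-KCACGTSKTHBGACKTTGACTTNMCCARC-3'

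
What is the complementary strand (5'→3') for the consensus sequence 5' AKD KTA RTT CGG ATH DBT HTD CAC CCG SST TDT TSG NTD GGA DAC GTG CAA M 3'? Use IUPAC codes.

5′-KTTGCACGTHTCCHANCSAAHAASSCGGGTGHADAVHDATCCGAAYTAMHMT-3′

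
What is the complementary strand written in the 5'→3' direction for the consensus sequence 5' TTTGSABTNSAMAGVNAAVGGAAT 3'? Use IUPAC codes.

Standard pairs A↔T, G↔C; ambiguity codes pair M↔K, S↔S, B↔V, N↔N. Complement (AAACSTVANSTKTCBNTTBCCTTA), then reverse for 5'→3'.

5'-ATTCCBTTNBCTKTSNAVTSCAAA-3'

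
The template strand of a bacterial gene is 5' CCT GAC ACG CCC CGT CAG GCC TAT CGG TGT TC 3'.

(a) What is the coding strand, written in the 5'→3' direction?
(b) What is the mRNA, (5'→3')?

(a) The coding strand is the reverse complement of the template: complement GGACTGTGCGGGGCAGTCCGGATAGCCACAAG, then reverse.
(b) mRNA has the coding-strand sequence with T→U.

(a) 5'-GAACACCGATAGGCCTGACGGGGCGTGTCAGG-3'
(b) 5′-GAACACCGAUAGGCCUGACGGGGCGUGUCAGG-3′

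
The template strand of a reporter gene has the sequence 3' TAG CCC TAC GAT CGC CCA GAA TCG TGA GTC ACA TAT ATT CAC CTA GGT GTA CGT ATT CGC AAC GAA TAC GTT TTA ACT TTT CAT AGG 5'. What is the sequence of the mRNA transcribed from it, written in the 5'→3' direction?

5'-AUCGGGAUGCUAGCGGGUCUUAGCACUCAGUGUAUAUAAGUGGAUCCACAUGCAUAAGCGUUGCUUAUGCAAAAUUGAAAAGUAUCC-3'

Reading the template 3'→5' as shown, RNA polymerase pairs each base (A→U, T→A, G↔C) to build mRNA 5'→3' directly.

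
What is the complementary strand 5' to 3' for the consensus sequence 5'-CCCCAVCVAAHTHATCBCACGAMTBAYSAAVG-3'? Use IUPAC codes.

Standard pairs A↔T, G↔C; ambiguity codes pair Y↔R, M↔K, S↔S, B↔V, H↔D. Complement (GGGGTBGBTTDADTAGVGTGCTKAVTRSTTBC), then reverse for 5'→3'.

5'-CBTTSRTVAKTCGTGVGATDADTTBGBTGGGG-3'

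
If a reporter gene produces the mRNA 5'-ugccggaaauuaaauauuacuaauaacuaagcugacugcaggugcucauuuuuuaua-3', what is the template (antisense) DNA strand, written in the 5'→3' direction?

5′-TATAAAAAATGAGCACCTGCAGTCAGCTTAGTTATTAGTAATATTTAATTTCCGGCA-3′

Replace U with T to get the coding DNA strand: TGCCGGAAATTAAATATTACTAATAACTAAGCTGACTGCAGGTGCTCATTTTTTATA. The template strand is its reverse complement (complement ACGGCCTTTAATTTATAATGATTATTGATTCGACTGACGTCCACGAGTAAAAAATAT, then reverse).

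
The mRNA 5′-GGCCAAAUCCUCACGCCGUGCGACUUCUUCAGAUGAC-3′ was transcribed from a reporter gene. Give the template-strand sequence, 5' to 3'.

5'-GTCATCTGAAGAAGTCGCACGGCGTGAGGATTTGGCC-3'

Replace U with T to get the coding DNA strand: GGCCAAATCCTCACGCCGTGCGACTTCTTCAGATGAC. The template strand is its reverse complement (complement CCGGTTTAGGAGTGCGGCACGCTGAAGAAGTCTACTG, then reverse).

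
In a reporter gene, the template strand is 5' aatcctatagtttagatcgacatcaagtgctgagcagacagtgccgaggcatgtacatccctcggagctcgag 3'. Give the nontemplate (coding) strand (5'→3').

The coding strand is complementary and antiparallel to the template: take the complement (A↔T, G↔C) and reverse.

5'-CTCGAGCTCCGAGGGATGTACATGCCTCGGCACTGTCTGCTCAGCACTTGATGTCGATCTAAACTATAGGATT-3'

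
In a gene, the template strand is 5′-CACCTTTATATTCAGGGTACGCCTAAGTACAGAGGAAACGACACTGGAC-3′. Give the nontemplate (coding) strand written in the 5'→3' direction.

5'-GTCCAGTGTCGTTTCCTCTGTACTTAGGCGTACCCTGAATATAAAGGTG-3'

The coding strand is complementary and antiparallel to the template: take the complement (A↔T, G↔C) and reverse.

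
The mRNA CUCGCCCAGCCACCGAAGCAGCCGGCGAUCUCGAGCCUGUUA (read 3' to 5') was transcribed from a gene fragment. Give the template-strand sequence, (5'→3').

5'-GAGCGGGTCGGTGGCTTCGTCGGCCGCTAGAGCTCGGACAAT-3'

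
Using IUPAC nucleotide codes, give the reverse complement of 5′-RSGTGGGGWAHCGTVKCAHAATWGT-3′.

5'-ACWATTDTGMBACGDTWCCCCACSY-3'

Standard pairs A↔T, G↔C; ambiguity codes pair R↔Y, K↔M, W↔W, S↔S, H↔D, V↔B. Complement (YSCACCCCWTDGCABMGTDTTAWCA), then reverse for 5'→3'.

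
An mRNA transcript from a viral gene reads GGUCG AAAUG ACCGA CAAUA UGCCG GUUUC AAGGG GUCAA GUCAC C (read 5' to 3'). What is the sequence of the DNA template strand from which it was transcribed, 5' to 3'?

Replace U with T to get the coding DNA strand: GGTCGAAATGACCGACAATATGCCGGTTTCAAGGGGTCAAGTCACC. The template strand is its reverse complement (complement CCAGCTTTACTGGCTGTTATACGGCCAAAGTTCCCCAGTTCAGTGG, then reverse).

5'-GGTGACTTGACCCCTTGAAACCGGCATATTGTCGGTCATTTCGACC-3'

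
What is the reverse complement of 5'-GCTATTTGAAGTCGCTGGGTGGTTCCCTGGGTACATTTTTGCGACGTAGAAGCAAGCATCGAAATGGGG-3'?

Complement each base (A↔T, G↔C): CGATAAACTTCAGCGACCCACCAAGGGACCCATGTAAAAACGCTGCATCTTCGTTCGTAGCTTTACCCC. Then reverse.

5'-CCCCATTTCGATGCTTGCTTCTACGTCGCAAAAATGTACCCAGGGAACCACCCAGCGACTTCAAATAGC-3'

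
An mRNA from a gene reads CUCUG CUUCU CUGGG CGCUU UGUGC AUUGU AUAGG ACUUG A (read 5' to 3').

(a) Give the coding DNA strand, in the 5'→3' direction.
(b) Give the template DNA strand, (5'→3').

(a) The coding strand matches the mRNA with U→T.
(b) The template strand is the reverse complement of the coding strand.

(a) 5'-CTCTGCTTCTCTGGGCGCTTTGTGCATTGTATAGGACTTGA-3'
(b) 5'-TCAAGTCCTATACAATGCACAAAGCGCCCAGAGAAGCAGAG-3'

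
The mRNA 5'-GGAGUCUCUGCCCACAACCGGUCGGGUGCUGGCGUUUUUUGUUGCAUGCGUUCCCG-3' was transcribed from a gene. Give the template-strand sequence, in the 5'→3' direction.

Replace U with T to get the coding DNA strand: GGAGTCTCTGCCCACAACCGGTCGGGTGCTGGCGTTTTTTGTTGCATGCGTTCCCG. The template strand is its reverse complement (complement CCTCAGAGACGGGTGTTGGCCAGCCCACGACCGCAAAAAACAACGTACGCAAGGGC, then reverse).

5'-CGGGAACGCATGCAACAAAAAACGCCAGCACCCGACCGGTTGTGGGCAGAGACTCC-3'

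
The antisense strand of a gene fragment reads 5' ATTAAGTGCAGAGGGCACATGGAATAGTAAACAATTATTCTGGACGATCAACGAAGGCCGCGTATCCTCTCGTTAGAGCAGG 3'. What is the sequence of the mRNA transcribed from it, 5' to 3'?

RNA polymerase reads the template 3'→5' and synthesizes mRNA 5'→3' by base-pairing (A→U, T→A, G↔C). The complement of the template is TAATTCACGTCTCCCGTGTACCTTATCATTTGTTAATAAGACCTGCTAGTTGCTTCCGGCGCATAGGAGAGCAATCTCGTCC; antiparallel, so 5'→3' the coding strand is CCTGCTCTAACGAGAGGATACGCGGCCTTCGTTGATCGTCCAGAATAATTGTTTACTATTCCATGTGCCCTCTGCACTTAAT. Replace T with U for the mRNA.

5'-CCUGCUCUAACGAGAGGAUACGCGGCCUUCGUUGAUCGUCCAGAAUAAUUGUUUACUAUUCCAUGUGCCCUCUGCACUUAAU-3'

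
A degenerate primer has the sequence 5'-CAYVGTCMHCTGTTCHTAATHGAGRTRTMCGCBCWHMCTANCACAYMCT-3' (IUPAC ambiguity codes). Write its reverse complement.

Standard pairs A↔T, G↔C; ambiguity codes pair R↔Y, M↔K, W↔W, B↔V, H↔D, N↔N. Complement (GTRBCAGKDGACAAGDATTADCTCYAYAKGCGVGWDKGATNGTGTRKGA), then reverse for 5'→3'.

5'-AGKRTGTGNTAGKDWGVGCGKAYAYCTCDATTADGAACAGDKGACBRTG-3'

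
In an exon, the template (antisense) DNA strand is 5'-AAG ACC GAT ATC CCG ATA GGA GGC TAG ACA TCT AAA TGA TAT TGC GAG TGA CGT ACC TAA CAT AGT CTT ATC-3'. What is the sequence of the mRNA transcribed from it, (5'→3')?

5′-GAUAAGACUAUGUUAGGUACGUCACUCGCAAUAUCAUUUAGAUGUCUAGCCUCCUAUCGGGAUAUCGGUCUU-3′

RNA polymerase reads the template 3'→5' and synthesizes mRNA 5'→3' by base-pairing (A→U, T→A, G↔C). The complement of the template is TTCTGGCTATAGGGCTATCCTCCGATCTGTAGATTTACTATAACGCTCACTGCATGGATTGTATCAGAATAG; antiparallel, so 5'→3' the coding strand is GATAAGACTATGTTAGGTACGTCACTCGCAATATCATTTAGATGTCTAGCCTCCTATCGGGATATCGGTCTT. Replace T with U for the mRNA.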